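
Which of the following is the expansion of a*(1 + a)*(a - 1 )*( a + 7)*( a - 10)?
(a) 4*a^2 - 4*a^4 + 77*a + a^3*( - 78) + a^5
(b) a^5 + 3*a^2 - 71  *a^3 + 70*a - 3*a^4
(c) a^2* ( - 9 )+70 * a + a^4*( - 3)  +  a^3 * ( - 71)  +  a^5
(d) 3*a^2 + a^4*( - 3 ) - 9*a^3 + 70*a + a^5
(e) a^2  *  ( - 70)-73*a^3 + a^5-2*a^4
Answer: b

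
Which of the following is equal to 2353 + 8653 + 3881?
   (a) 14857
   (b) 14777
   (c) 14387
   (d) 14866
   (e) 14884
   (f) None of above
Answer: f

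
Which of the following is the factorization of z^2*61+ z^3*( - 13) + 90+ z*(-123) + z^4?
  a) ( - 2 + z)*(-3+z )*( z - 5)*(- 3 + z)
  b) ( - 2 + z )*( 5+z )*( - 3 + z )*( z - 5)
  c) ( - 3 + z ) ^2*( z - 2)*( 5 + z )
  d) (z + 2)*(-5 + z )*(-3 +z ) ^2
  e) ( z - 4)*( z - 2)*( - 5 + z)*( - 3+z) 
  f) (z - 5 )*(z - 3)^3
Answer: a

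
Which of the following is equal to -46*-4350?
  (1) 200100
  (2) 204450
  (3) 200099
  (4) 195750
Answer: 1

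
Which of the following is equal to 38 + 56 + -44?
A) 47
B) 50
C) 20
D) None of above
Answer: B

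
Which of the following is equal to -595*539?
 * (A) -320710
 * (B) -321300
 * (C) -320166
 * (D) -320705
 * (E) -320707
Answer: D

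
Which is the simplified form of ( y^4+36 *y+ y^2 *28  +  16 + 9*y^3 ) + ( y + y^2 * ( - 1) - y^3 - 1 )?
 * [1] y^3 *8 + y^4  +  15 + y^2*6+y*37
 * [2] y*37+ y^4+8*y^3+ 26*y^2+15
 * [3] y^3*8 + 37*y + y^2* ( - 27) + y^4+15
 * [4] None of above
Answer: 4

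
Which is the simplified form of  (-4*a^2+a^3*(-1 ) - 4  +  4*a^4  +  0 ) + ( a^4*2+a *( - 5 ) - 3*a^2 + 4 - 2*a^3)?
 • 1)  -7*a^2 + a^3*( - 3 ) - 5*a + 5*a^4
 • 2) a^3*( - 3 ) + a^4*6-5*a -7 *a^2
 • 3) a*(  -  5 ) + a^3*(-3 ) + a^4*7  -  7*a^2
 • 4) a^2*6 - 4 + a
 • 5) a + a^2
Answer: 2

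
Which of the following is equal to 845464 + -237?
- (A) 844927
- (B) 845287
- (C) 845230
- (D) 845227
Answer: D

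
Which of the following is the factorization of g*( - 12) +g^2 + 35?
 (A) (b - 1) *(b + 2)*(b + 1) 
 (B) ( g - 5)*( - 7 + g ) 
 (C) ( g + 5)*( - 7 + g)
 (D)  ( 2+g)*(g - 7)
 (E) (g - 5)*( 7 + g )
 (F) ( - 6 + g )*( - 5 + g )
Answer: B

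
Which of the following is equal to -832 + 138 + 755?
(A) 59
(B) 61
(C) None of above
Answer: B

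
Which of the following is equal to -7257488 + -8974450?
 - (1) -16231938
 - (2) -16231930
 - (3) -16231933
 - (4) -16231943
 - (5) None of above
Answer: 1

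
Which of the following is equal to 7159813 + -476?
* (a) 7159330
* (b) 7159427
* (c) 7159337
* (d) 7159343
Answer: c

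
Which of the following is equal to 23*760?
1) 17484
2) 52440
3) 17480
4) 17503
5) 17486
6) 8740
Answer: 3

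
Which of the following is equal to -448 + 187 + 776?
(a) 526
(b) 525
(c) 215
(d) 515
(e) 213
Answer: d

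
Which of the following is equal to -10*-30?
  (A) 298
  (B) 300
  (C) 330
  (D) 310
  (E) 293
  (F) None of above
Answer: B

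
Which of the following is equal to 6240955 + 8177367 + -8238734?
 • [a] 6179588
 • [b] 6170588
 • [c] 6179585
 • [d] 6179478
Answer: a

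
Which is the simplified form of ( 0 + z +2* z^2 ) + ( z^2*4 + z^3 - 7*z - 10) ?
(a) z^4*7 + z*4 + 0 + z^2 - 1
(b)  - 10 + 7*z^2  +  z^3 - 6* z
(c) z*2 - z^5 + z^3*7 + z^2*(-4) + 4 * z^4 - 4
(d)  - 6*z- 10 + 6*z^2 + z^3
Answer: d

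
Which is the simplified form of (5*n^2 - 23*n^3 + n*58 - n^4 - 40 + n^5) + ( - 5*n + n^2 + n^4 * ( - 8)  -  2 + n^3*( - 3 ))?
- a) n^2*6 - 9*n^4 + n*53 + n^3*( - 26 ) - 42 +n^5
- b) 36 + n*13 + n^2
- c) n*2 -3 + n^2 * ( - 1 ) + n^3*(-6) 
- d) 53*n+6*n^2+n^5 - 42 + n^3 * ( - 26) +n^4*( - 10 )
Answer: a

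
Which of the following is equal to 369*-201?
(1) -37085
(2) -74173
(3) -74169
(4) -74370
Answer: 3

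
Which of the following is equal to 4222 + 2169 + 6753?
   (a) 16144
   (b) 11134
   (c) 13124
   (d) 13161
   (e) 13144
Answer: e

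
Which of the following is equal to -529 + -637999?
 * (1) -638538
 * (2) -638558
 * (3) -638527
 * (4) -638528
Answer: 4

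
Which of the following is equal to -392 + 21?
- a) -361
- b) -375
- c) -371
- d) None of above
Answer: c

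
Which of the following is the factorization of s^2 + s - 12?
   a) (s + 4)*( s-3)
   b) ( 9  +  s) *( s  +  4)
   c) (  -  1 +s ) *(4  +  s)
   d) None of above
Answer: a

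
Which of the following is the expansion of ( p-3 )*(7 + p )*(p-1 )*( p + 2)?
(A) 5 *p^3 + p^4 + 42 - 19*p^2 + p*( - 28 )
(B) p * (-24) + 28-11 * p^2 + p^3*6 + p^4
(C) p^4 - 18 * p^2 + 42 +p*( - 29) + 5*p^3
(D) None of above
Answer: D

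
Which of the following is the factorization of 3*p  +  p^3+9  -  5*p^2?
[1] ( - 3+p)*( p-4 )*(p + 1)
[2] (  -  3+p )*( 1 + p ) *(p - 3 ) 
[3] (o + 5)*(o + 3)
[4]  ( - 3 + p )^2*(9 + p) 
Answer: 2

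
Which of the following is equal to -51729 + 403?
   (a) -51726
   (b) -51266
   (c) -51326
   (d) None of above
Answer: c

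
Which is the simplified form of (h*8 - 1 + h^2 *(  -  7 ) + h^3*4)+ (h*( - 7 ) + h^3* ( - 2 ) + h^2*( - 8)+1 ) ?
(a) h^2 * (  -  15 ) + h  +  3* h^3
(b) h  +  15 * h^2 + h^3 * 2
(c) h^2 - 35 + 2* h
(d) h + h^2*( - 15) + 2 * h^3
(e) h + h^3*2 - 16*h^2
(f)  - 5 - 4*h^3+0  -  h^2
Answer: d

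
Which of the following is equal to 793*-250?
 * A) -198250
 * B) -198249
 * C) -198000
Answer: A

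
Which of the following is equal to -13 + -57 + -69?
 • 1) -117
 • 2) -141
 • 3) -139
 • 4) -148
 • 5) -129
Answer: 3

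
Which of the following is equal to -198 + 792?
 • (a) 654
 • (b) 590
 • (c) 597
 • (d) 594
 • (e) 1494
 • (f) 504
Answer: d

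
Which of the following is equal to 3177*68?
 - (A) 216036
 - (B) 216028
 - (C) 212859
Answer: A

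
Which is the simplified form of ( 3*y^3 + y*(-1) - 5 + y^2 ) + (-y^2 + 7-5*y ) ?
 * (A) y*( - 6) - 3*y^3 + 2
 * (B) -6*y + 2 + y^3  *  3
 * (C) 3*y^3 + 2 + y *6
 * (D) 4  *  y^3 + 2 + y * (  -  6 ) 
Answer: B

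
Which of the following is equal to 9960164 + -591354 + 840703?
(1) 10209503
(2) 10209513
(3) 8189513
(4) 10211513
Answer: 2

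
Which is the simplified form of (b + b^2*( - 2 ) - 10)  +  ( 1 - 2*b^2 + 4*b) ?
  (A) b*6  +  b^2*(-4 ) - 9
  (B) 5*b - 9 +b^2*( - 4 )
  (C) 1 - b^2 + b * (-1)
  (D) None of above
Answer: B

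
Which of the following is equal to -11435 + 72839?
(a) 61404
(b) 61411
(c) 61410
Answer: a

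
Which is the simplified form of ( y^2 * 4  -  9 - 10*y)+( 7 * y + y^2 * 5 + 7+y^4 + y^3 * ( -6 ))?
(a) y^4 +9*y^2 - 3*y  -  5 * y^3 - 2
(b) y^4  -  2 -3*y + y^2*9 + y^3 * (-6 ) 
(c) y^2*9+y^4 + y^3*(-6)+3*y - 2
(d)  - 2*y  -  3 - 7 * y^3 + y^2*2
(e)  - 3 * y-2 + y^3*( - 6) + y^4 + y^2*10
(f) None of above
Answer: b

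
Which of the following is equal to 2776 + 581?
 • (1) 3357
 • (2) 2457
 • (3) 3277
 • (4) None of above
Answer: 1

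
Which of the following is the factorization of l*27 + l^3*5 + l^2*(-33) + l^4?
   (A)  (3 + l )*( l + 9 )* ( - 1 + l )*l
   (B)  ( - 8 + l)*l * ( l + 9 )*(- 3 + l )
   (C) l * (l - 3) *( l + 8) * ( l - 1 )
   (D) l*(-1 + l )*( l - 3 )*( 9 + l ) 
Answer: D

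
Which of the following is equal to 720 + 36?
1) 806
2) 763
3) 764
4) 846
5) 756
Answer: 5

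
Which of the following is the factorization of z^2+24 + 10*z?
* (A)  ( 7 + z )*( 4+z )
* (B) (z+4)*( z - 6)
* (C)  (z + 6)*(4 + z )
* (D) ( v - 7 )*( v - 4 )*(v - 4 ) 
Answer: C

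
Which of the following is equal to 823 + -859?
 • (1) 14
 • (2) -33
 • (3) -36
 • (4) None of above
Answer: 3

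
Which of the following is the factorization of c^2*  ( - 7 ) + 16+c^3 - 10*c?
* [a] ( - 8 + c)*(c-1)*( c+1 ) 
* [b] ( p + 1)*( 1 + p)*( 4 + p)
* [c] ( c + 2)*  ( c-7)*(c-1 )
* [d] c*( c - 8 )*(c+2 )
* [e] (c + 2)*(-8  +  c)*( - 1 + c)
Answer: e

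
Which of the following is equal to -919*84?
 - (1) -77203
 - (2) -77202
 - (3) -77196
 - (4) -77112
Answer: 3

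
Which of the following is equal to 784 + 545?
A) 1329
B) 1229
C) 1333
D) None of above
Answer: A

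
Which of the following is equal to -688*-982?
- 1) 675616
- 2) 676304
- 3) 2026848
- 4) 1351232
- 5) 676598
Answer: 1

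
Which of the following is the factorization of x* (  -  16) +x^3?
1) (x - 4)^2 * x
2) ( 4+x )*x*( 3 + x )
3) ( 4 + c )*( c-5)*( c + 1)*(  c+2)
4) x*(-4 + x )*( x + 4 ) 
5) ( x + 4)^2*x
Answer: 4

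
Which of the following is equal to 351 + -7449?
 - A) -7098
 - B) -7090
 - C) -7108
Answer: A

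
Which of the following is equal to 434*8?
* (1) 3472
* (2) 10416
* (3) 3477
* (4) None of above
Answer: 1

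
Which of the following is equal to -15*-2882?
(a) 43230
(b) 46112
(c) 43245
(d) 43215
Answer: a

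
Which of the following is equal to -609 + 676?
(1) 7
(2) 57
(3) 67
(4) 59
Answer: 3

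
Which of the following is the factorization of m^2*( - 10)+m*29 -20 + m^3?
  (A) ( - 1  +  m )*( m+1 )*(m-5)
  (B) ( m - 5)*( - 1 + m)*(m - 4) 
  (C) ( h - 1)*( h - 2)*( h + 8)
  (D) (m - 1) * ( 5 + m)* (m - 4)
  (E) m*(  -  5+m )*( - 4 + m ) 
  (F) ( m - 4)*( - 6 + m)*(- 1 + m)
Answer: B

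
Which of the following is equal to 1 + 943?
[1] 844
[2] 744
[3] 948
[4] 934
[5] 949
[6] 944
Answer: 6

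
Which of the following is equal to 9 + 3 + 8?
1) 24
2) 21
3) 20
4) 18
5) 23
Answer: 3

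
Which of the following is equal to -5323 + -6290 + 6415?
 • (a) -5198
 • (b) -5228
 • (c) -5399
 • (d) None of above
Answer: a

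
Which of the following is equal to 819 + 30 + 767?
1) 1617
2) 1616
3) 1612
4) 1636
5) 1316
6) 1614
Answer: 2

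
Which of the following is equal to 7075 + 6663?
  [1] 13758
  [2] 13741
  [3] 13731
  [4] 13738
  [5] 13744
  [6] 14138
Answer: 4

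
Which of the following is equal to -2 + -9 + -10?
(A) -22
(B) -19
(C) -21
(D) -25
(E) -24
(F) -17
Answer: C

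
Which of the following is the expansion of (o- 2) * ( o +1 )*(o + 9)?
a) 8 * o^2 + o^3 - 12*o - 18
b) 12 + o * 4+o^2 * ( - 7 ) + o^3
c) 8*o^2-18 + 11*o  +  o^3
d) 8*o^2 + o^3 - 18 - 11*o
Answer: d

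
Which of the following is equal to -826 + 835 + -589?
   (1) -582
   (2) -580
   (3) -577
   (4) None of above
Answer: 2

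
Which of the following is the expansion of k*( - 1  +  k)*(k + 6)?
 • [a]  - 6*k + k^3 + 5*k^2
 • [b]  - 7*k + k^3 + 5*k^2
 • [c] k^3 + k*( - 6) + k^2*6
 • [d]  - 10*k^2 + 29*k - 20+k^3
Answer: a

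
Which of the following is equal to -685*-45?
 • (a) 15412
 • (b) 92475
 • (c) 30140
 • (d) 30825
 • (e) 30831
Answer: d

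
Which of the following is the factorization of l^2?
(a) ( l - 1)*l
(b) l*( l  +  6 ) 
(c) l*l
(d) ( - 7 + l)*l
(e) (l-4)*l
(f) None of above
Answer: c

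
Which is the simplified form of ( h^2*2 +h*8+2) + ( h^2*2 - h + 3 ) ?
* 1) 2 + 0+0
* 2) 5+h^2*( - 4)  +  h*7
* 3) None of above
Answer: 3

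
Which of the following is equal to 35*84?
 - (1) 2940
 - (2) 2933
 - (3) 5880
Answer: 1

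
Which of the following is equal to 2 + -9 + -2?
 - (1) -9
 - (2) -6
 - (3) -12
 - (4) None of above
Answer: 1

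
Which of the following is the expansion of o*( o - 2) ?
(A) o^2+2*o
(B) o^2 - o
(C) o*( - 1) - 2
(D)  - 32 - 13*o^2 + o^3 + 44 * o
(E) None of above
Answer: E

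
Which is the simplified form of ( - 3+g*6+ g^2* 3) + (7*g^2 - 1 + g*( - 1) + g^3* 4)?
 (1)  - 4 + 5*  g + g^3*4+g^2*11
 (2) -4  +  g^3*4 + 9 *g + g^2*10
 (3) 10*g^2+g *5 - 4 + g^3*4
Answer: 3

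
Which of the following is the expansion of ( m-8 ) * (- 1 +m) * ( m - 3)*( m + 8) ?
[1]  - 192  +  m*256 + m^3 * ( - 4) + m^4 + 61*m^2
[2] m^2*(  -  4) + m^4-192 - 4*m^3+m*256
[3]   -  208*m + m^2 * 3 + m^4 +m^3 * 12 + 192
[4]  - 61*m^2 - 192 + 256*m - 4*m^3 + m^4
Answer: 4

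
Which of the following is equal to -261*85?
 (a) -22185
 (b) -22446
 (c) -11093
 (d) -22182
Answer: a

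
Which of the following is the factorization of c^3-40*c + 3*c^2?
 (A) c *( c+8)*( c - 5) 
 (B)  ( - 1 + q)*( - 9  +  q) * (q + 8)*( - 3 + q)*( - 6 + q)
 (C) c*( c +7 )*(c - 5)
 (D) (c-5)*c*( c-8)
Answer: A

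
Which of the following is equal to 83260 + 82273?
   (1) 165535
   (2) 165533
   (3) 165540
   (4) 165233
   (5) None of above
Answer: 2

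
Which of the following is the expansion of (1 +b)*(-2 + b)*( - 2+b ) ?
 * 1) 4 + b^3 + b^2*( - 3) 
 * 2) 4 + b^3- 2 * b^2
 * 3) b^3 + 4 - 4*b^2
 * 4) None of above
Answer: 1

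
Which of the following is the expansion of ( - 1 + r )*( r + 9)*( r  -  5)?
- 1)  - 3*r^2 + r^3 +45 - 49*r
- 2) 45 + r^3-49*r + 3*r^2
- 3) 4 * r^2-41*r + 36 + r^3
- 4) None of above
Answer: 2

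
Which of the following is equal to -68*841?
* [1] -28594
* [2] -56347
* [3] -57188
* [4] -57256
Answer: 3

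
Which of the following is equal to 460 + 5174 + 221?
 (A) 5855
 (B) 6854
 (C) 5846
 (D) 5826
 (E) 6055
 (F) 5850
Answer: A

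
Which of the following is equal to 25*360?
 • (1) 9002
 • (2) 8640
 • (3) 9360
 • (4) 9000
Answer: 4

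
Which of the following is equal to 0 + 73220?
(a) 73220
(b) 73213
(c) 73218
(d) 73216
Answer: a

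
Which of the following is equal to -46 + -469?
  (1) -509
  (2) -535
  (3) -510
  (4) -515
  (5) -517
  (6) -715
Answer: 4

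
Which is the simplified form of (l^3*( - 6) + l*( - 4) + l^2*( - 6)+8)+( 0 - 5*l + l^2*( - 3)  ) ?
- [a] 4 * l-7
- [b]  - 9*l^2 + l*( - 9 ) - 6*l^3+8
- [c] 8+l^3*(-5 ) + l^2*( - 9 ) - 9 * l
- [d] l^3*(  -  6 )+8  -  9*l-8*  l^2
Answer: b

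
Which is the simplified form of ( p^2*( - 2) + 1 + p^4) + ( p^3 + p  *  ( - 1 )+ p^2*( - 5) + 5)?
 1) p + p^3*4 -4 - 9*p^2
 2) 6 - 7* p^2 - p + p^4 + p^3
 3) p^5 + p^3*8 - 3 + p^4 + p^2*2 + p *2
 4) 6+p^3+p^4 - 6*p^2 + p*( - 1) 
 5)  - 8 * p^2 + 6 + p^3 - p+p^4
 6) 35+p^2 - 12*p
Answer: 2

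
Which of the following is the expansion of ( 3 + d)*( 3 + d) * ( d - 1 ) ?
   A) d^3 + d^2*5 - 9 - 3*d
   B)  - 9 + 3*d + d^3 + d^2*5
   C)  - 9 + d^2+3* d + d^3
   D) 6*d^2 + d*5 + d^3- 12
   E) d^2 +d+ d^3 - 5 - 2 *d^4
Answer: B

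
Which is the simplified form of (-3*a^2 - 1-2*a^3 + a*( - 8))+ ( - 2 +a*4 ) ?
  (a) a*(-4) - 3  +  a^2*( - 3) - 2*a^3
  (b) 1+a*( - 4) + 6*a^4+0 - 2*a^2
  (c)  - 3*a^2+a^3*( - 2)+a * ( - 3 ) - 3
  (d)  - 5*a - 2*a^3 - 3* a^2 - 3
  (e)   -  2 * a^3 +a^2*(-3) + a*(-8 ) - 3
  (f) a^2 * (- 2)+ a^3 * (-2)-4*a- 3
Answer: a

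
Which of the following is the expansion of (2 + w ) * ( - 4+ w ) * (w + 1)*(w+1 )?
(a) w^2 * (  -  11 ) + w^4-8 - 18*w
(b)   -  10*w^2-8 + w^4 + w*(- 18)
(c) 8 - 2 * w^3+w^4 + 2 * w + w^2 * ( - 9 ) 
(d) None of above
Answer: a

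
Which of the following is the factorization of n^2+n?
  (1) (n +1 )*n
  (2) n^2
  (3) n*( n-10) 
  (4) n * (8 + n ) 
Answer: 1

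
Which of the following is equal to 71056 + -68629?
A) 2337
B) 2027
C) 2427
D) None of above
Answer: C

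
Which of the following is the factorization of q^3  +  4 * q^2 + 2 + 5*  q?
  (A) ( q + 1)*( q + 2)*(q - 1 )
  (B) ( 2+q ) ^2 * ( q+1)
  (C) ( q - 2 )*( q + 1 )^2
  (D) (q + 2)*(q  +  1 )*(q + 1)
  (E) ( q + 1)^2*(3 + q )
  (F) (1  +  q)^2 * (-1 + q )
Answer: D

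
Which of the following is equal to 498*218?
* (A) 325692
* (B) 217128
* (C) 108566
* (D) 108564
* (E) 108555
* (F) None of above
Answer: D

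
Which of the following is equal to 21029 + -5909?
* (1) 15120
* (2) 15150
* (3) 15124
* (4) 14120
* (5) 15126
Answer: 1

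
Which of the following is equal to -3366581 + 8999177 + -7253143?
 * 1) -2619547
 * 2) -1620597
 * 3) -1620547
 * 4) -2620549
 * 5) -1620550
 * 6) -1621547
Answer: 3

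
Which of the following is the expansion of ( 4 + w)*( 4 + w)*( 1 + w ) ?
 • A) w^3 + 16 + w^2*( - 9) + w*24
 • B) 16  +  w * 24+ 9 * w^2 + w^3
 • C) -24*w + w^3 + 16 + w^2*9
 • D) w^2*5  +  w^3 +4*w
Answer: B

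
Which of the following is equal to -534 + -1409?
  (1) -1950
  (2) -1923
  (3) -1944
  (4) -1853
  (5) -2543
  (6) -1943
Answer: 6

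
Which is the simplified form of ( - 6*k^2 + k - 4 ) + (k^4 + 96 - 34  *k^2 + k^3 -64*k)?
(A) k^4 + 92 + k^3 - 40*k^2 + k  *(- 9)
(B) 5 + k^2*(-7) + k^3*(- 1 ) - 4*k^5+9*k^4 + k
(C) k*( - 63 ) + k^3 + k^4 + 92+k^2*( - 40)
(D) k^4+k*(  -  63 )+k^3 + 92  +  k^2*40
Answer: C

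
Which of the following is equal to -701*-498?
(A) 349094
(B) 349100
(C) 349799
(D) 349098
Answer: D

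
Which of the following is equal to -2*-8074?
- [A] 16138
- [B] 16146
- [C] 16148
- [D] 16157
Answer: C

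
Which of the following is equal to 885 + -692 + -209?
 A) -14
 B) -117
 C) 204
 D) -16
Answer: D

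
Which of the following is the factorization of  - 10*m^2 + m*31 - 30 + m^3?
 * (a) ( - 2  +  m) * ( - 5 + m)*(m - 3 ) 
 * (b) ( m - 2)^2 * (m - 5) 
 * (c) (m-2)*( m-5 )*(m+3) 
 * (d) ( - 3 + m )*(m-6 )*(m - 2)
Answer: a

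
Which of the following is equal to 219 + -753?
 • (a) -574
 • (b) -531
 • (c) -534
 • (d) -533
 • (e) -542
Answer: c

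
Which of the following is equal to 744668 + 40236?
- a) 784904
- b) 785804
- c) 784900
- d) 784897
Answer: a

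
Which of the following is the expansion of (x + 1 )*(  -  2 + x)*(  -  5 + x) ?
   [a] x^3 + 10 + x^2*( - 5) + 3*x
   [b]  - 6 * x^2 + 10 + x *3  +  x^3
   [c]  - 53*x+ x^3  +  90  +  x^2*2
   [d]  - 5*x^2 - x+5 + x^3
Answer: b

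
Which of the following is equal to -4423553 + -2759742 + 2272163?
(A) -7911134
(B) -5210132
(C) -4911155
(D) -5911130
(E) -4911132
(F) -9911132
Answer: E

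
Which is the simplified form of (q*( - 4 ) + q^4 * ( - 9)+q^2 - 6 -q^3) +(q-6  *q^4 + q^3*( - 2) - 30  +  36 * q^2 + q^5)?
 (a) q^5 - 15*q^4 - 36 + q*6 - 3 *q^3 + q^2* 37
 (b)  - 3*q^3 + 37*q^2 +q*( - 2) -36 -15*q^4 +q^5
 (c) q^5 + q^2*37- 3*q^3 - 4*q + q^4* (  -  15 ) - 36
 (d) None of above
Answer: d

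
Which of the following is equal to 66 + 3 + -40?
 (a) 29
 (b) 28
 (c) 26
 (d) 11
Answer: a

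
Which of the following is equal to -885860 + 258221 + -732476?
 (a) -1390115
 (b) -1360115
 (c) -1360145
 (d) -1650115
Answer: b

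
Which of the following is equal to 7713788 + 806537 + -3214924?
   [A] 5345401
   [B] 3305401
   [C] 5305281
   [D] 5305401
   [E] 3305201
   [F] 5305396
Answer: D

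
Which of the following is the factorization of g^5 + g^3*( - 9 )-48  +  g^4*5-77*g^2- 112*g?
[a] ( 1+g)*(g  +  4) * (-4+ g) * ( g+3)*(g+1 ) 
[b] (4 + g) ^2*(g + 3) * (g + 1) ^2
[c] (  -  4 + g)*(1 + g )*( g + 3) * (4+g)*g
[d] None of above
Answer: a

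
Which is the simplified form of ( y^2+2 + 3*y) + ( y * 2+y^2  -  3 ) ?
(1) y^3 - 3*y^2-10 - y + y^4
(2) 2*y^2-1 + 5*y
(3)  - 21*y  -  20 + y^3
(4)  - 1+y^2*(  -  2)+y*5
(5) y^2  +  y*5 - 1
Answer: 2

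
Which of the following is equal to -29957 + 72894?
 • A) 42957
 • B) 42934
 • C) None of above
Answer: C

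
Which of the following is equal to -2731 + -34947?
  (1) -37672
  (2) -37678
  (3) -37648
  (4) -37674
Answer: 2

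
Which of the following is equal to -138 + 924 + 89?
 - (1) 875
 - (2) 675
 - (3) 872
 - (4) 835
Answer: 1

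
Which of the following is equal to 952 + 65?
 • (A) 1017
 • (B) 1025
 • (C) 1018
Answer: A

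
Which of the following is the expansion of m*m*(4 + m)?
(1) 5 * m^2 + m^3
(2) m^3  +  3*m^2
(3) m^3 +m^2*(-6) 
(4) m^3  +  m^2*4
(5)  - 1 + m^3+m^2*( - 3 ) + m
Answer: 4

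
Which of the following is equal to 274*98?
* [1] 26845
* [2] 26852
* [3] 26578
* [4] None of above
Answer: 2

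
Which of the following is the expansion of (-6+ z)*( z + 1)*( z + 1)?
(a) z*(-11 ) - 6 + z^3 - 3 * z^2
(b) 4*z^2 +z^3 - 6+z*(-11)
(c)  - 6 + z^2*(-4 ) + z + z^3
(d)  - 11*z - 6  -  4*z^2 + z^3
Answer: d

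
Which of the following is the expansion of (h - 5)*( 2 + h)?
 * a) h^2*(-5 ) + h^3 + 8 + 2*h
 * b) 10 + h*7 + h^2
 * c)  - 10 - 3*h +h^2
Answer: c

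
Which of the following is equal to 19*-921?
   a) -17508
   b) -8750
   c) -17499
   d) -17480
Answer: c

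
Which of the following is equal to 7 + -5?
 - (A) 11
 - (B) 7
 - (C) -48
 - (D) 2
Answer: D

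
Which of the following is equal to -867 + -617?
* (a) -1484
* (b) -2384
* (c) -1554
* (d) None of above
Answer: a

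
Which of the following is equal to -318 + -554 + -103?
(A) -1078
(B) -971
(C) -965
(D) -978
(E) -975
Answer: E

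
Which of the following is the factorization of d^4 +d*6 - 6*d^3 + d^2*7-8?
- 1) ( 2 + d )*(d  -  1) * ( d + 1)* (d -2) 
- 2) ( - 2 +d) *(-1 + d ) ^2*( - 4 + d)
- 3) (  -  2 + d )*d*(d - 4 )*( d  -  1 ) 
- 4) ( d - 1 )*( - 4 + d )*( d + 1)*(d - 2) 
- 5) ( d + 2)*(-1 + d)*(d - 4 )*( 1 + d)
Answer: 4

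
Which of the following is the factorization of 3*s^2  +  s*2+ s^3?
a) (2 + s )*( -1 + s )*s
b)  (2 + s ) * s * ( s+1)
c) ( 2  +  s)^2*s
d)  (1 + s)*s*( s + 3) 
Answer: b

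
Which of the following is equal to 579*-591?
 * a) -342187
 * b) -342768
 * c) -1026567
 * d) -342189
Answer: d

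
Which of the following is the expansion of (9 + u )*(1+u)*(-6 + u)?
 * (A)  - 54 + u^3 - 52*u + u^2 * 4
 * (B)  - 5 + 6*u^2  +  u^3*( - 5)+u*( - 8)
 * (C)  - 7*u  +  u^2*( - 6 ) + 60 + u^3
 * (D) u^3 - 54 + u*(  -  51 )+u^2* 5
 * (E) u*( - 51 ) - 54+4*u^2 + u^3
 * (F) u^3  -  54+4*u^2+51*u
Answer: E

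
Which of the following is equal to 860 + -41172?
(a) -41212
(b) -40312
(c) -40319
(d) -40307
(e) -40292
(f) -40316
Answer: b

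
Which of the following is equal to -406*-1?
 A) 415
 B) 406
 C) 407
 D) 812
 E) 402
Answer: B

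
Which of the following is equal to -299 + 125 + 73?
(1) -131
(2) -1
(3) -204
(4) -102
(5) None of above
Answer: 5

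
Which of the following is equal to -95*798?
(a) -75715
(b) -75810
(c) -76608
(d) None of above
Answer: b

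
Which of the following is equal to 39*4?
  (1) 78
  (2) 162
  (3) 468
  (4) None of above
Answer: 4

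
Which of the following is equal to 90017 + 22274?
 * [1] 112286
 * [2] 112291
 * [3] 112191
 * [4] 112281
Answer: 2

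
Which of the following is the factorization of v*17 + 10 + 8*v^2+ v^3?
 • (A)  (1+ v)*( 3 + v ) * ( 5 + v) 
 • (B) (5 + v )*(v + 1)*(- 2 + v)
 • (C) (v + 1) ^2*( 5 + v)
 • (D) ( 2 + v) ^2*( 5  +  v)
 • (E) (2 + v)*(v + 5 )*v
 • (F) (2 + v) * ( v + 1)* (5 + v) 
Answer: F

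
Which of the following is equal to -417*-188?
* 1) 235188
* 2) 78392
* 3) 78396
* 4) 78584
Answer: 3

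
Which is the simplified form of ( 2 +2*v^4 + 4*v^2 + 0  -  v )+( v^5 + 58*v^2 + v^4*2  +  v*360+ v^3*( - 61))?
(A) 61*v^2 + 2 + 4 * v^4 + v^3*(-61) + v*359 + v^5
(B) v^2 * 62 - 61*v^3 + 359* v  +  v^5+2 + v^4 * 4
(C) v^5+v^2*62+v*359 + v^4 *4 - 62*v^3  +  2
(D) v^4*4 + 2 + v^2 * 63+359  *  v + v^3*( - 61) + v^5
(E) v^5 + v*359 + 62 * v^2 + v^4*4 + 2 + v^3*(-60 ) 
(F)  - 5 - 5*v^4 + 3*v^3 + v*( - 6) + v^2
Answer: B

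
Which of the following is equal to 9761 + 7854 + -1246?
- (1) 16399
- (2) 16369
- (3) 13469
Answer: 2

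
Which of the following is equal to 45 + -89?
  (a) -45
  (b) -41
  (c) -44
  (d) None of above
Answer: c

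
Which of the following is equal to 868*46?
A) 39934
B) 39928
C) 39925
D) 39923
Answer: B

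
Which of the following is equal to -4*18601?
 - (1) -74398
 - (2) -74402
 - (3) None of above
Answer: 3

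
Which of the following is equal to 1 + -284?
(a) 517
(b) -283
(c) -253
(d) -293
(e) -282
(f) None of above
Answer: b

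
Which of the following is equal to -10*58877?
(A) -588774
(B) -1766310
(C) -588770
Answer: C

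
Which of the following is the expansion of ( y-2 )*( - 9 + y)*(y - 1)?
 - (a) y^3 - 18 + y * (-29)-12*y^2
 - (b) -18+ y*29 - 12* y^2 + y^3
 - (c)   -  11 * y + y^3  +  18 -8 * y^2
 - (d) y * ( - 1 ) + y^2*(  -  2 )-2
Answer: b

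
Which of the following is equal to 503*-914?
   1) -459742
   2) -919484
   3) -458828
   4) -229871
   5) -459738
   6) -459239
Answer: 1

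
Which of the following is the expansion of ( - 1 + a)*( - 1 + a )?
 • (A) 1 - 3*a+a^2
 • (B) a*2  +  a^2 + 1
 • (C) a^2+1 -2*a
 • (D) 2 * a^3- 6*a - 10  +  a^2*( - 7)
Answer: C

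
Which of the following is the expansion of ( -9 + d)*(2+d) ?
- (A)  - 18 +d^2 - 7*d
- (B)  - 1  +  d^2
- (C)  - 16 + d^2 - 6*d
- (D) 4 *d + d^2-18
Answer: A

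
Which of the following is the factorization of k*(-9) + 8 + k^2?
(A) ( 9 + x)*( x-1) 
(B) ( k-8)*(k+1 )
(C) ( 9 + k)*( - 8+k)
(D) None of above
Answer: D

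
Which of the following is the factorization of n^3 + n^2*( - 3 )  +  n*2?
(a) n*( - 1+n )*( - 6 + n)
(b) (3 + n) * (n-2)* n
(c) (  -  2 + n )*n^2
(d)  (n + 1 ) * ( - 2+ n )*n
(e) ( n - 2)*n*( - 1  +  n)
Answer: e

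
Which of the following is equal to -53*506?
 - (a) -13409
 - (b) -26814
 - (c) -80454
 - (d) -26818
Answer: d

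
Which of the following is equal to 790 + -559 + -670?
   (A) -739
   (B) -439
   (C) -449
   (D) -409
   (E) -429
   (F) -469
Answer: B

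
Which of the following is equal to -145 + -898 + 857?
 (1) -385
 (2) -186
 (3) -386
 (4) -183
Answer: 2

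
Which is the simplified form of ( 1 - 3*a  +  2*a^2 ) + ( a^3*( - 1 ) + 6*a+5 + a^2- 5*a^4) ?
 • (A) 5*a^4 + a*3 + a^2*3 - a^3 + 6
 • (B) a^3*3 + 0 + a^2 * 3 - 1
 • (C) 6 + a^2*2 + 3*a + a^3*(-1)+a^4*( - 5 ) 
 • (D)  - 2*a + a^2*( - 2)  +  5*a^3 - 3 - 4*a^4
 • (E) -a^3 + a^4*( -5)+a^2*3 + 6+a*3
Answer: E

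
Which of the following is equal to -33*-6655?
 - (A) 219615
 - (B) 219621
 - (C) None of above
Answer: A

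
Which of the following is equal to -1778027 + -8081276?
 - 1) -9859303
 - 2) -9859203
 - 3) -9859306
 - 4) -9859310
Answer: 1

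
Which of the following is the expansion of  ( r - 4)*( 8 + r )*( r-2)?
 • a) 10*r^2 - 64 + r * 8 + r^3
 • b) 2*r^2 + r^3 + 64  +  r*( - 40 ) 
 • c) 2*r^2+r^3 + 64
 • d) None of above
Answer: b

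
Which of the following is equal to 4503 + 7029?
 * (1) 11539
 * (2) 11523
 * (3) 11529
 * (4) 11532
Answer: 4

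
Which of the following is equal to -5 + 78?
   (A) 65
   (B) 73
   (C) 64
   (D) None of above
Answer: B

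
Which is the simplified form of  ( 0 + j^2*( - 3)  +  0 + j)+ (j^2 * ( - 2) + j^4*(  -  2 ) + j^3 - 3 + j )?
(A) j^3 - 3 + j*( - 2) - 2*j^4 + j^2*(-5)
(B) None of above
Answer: B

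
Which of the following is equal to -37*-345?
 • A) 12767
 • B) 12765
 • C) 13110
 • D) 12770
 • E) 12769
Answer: B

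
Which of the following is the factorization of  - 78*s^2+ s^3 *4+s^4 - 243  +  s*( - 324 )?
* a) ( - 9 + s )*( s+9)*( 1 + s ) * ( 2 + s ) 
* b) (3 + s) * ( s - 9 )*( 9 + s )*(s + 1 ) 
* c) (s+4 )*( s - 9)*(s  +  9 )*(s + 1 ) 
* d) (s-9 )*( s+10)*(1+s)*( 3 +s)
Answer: b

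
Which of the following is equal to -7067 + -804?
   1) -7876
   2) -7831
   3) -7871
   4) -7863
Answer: 3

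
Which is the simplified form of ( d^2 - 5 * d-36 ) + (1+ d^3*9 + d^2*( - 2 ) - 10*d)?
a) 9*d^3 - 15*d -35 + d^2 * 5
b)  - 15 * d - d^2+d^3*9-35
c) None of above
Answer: b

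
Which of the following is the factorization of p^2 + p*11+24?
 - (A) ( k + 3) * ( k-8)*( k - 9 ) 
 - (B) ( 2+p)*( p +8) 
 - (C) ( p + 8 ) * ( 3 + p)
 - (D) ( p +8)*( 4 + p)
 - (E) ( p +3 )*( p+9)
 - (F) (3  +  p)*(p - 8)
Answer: C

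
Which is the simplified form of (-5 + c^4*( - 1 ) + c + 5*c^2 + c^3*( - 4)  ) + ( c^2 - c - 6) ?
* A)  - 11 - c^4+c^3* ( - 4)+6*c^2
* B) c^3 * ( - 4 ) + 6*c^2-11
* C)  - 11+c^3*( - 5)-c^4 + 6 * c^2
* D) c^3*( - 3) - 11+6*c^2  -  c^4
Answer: A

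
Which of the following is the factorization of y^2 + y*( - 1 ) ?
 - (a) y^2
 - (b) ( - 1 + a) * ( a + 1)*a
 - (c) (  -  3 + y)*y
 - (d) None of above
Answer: d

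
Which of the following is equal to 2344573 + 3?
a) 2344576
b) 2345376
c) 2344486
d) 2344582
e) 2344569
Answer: a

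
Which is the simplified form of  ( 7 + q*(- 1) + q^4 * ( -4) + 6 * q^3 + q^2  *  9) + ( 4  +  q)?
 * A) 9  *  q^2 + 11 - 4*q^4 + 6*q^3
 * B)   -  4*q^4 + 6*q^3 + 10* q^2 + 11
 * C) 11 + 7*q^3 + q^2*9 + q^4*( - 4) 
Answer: A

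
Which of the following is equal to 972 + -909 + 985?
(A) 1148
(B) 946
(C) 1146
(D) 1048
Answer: D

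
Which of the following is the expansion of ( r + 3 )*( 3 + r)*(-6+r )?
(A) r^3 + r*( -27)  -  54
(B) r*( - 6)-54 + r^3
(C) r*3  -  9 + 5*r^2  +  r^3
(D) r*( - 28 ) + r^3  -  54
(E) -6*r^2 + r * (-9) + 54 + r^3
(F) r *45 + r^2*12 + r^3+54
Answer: A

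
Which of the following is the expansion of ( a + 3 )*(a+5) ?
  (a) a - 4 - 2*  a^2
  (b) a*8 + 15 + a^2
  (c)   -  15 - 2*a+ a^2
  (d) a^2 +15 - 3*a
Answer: b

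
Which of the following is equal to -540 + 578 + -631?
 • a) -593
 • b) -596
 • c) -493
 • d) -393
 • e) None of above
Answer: a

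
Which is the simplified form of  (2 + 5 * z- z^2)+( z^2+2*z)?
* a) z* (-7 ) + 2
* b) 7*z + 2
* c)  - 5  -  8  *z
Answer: b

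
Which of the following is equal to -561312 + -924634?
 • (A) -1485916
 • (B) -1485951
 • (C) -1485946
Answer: C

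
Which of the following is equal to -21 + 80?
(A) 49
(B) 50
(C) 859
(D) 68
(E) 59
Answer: E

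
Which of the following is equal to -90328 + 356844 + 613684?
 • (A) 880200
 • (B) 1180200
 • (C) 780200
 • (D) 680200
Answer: A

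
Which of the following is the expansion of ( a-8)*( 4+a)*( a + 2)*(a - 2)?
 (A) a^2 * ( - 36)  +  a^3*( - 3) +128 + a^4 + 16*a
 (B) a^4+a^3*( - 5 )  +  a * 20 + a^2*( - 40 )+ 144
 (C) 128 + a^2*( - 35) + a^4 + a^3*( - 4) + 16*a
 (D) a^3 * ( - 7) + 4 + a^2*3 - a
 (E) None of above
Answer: E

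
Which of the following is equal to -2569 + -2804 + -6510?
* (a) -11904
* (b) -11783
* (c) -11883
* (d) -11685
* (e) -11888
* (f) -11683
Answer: c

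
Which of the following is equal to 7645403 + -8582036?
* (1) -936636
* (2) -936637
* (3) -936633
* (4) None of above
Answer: 3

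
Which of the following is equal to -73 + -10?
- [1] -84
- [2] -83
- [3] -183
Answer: 2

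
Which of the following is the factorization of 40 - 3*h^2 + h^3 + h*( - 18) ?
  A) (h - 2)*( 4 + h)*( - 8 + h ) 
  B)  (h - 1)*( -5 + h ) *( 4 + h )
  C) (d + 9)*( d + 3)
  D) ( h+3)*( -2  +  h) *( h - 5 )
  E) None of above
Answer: E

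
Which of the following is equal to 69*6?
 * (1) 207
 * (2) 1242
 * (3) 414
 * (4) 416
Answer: 3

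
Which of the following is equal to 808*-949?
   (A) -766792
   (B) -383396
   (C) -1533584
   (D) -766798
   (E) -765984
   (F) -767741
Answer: A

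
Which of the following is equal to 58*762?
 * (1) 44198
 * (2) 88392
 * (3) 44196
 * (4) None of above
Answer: 3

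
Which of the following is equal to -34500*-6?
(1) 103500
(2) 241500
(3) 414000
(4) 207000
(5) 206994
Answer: 4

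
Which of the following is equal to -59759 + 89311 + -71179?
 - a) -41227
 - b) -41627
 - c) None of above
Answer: b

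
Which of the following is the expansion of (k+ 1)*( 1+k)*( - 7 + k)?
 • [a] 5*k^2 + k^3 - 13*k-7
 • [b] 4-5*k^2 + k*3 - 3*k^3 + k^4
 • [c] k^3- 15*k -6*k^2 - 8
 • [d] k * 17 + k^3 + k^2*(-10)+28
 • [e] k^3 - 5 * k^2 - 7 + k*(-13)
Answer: e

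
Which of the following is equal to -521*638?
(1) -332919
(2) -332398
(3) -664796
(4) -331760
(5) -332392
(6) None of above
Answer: 2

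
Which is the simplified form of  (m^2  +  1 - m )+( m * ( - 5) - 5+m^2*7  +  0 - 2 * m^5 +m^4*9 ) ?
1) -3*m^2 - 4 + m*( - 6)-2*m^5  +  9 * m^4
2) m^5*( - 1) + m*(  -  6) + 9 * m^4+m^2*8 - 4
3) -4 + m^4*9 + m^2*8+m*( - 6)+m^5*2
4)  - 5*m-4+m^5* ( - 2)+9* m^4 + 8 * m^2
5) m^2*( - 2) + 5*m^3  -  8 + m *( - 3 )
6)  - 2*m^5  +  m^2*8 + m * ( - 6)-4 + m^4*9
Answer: 6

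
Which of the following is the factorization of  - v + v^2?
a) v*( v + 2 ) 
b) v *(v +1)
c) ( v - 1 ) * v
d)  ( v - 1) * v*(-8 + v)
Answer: c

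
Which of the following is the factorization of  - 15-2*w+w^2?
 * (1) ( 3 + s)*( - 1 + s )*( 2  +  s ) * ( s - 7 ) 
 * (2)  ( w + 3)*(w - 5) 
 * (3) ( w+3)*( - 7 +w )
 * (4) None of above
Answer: 2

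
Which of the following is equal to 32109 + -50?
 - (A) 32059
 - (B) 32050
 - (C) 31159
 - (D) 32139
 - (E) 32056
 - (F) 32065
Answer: A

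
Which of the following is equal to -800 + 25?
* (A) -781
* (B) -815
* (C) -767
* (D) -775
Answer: D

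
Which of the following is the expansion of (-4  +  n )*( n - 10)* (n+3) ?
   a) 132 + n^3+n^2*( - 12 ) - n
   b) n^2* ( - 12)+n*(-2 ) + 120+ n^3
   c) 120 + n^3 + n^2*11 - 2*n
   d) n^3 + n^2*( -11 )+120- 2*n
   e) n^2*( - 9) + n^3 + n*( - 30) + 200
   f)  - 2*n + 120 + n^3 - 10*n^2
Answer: d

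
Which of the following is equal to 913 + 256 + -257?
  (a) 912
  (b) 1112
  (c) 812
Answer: a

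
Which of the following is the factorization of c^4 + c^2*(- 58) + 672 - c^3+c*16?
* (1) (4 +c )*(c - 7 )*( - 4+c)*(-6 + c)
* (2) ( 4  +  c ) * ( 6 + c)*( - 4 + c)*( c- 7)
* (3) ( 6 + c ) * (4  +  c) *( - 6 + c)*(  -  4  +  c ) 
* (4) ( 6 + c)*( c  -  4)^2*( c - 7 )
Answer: 2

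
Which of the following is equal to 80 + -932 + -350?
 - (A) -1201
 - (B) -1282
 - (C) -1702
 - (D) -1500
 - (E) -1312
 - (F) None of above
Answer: F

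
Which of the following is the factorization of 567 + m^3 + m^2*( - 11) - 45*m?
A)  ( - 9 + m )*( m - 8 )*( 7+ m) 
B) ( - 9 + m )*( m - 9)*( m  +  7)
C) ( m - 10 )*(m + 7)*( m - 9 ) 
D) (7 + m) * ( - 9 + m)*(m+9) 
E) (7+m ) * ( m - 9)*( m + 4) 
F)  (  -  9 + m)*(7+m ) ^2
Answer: B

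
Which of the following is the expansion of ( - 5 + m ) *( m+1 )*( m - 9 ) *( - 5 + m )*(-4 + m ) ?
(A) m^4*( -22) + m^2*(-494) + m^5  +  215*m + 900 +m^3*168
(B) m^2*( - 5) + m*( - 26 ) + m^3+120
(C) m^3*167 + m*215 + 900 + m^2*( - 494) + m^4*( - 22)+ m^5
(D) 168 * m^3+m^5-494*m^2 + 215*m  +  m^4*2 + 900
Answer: A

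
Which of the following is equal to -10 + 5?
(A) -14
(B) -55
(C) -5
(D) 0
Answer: C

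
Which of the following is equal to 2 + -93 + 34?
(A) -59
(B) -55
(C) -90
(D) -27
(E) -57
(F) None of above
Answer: E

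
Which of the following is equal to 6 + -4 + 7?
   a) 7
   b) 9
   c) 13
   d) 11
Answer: b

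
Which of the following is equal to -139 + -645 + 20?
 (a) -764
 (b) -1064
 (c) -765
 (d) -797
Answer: a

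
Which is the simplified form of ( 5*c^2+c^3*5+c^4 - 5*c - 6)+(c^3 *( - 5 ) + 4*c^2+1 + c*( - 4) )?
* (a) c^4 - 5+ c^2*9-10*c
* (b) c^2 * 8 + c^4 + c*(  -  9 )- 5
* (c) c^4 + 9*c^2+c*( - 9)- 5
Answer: c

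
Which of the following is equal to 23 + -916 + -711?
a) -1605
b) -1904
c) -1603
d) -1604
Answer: d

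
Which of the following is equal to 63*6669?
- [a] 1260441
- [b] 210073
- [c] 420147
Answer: c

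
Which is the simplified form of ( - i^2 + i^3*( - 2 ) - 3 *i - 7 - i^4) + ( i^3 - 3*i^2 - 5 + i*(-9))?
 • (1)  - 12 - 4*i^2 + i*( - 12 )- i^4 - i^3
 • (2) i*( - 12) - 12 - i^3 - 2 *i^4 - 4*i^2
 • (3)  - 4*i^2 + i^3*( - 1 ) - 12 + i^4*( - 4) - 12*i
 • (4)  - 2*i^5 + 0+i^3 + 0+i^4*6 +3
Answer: 1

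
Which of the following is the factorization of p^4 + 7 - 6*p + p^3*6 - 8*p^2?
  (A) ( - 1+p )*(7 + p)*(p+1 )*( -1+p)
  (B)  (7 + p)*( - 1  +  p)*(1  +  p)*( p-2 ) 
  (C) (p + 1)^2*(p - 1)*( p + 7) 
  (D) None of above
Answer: A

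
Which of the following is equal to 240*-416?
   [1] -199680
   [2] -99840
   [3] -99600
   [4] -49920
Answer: 2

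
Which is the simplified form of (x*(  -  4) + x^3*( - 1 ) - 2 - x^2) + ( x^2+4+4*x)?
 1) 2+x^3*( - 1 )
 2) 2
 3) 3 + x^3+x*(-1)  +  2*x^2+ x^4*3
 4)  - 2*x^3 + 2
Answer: 1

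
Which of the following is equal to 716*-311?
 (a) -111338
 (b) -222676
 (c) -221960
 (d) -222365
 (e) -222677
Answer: b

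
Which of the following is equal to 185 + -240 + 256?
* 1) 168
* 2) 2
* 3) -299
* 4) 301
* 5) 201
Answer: 5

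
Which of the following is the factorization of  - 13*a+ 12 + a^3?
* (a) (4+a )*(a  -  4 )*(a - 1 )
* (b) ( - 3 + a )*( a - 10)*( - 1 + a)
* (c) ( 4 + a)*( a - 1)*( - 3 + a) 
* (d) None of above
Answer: c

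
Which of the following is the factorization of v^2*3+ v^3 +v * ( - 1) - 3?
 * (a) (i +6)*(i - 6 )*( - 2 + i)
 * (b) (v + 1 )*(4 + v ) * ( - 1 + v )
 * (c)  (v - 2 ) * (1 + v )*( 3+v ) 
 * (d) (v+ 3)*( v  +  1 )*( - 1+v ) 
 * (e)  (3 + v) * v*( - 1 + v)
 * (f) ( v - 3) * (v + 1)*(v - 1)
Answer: d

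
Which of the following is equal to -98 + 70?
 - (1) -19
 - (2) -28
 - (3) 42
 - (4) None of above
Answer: 2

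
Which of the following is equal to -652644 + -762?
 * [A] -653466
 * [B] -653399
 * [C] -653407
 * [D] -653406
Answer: D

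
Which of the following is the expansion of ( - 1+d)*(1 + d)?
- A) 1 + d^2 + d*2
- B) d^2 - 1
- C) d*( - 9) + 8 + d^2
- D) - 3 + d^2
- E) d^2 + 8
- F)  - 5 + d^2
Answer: B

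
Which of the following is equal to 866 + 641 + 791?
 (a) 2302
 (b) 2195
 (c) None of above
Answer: c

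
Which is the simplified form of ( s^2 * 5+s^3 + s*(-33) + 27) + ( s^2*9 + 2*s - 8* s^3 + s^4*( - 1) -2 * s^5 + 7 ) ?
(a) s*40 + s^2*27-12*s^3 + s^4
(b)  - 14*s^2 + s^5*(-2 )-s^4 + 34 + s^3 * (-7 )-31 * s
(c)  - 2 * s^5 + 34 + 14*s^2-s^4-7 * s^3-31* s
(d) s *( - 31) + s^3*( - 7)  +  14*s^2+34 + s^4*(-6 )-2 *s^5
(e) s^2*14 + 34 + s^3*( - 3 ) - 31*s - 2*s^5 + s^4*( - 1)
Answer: c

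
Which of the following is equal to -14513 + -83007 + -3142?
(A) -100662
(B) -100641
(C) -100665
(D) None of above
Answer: A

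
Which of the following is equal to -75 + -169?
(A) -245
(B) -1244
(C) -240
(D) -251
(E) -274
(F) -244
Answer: F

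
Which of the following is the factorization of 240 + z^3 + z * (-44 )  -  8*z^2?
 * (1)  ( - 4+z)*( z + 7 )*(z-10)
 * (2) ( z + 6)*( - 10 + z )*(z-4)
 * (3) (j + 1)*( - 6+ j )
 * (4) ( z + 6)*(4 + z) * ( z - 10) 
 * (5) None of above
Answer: 2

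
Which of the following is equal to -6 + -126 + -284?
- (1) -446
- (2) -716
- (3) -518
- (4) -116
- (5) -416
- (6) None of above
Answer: 5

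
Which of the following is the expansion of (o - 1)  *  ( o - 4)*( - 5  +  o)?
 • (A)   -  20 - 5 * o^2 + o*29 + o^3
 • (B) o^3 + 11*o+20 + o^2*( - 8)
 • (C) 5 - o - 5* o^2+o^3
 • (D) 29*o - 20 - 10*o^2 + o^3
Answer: D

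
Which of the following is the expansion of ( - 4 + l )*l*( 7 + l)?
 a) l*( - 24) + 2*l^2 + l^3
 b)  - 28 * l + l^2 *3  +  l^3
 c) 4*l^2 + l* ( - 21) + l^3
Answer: b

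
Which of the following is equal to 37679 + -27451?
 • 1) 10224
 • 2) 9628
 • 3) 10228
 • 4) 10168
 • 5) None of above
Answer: 3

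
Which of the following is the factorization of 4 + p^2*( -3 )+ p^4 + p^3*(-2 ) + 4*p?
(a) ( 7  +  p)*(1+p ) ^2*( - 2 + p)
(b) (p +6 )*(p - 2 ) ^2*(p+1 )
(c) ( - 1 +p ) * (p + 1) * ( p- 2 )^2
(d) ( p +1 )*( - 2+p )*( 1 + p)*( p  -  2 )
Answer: d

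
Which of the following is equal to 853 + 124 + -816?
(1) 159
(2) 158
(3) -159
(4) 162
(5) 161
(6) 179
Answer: 5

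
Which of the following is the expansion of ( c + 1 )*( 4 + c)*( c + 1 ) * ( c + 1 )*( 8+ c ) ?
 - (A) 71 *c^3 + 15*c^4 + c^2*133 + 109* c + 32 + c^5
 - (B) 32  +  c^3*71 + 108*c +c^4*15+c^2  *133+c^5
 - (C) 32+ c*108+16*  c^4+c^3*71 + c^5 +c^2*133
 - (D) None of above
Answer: B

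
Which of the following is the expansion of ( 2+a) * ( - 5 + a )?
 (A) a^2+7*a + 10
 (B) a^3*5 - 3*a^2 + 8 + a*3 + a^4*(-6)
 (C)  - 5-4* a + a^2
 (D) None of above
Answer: D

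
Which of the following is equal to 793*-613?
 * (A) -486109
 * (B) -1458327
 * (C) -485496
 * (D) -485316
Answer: A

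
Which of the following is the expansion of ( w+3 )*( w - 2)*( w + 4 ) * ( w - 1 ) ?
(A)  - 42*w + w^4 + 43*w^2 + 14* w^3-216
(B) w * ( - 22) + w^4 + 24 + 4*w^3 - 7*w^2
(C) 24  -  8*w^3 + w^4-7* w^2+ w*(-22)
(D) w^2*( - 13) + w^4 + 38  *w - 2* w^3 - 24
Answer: B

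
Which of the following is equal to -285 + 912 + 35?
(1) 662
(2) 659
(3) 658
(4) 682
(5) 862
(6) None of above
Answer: 1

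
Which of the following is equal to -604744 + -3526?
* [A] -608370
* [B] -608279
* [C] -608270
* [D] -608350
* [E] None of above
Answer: C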